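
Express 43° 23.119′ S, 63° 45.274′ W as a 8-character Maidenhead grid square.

FE86co97

Add 180° to longitude and 90° to latitude: 116.24543, 46.61468.
Field: 116.24543/20 → 5 → F, 46.61468/10 → 4 → E; chars FE.
Square: 16.24543/2 → 8, 6.61468/1 → 6; chars 86.
Subsquare: 0.24543/0.0833333 → 2 → c, 0.61468/0.0416667 → 14 → o; chars co.
Extended square: 0.07877/0.00833333 → 9, 0.03135/0.00416667 → 7; chars 97.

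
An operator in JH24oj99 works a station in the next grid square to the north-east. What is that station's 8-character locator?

Longitude extended square 9; +1 → 10, wraps to 0, carry into subsquare.
Longitude subsquare o = 14; +1 → 15 = p.
Latitude extended square 9; +1 → 10, wraps to 0, carry into subsquare.
Latitude subsquare j = 9; +1 → 10 = k.

JH24pk00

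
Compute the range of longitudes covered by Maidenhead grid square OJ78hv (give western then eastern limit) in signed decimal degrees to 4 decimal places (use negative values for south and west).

114.5833, 114.6667

Field O=14, J=9: +14·20° lon, +9·10° lat → SW at lon 100°, lat 0°.
Square 7, 8: +7·2° lon, +8·1° lat → SW at lon 114°, lat 8°.
Subsquare h=7, v=21: +7·0.0833333° lon, +21·0.0416667° lat → SW at lon 114.583°, lat 8.875°.
Cell spans 0.0833333° lon × 0.0416667° lat.
west 114.5833, east 114.6667.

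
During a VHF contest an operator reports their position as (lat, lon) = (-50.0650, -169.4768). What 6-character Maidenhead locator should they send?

Shift to the Maidenhead origin (180°W, 90°S): lon 10.5232, lat 39.9350.
Field (20°×10°, letters A–R): 10.5232/20 → 0 → A, 39.9350/10 → 3 → D; chars AD.
Square (2°×1°, digits 0–9): 10.5232/2 → 5, 9.9350/1 → 9; chars 59.
Subsquare (5′×2.5′, letters a–x): 0.5232/0.0833333 → 6 → g, 0.9350/0.0416667 → 22 → w; chars gw.

AD59gw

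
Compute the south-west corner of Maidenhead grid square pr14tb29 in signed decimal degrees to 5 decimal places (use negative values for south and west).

84.07917, 123.60000

Field P=15, R=17: +15·20° lon, +17·10° lat → SW at lon 120°, lat 80°.
Square 1, 4: +1·2° lon, +4·1° lat → SW at lon 122°, lat 84°.
Subsquare t=19, b=1: +19·0.0833333° lon, +1·0.0416667° lat → SW at lon 123.583°, lat 84.0417°.
Extended square 2, 9: +2·0.00833333° lon, +9·0.00416667° lat → SW at lon 123.6°, lat 84.0792°.
latitude 84.07917, longitude 123.60000.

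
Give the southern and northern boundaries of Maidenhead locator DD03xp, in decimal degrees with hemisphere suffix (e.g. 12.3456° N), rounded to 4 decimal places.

Field D=3, D=3: +3·20° lon, +3·10° lat → SW at lon -120°, lat -60°.
Square 0, 3: +0·2° lon, +3·1° lat → SW at lon -120°, lat -57°.
Subsquare x=23, p=15: +23·0.0833333° lon, +15·0.0416667° lat → SW at lon -118.083°, lat -56.375°.
Cell spans 0.0833333° lon × 0.0416667° lat.
south 56.3750° S, north 56.3333° S.

56.3750° S, 56.3333° S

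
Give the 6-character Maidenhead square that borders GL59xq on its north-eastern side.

Longitude subsquare x = 23; +1 → 24, wraps to 0 = a, carry into square.
Longitude square 5; +1 → 6.
Latitude subsquare q = 16; +1 → 17 = r.

GL69ar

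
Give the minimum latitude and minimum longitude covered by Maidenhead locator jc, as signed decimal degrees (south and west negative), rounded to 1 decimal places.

-70.0, 0.0

Field J=9, C=2: +9·20° lon, +2·10° lat → SW at lon 0°, lat -70°.
latitude -70.0, longitude 0.0.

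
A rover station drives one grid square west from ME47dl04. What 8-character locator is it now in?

ME47cl94

Longitude extended square 0; −1 → -1, wraps to 9, carry into subsquare.
Longitude subsquare d = 3; −1 → 2 = c.
The latitude characters are unchanged.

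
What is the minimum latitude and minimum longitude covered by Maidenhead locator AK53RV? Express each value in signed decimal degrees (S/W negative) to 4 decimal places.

Field A=0, K=10: +0·20° lon, +10·10° lat → SW at lon -180°, lat 10°.
Square 5, 3: +5·2° lon, +3·1° lat → SW at lon -170°, lat 13°.
Subsquare r=17, v=21: +17·0.0833333° lon, +21·0.0416667° lat → SW at lon -168.583°, lat 13.875°.
latitude 13.8750, longitude -168.5833.

13.8750, -168.5833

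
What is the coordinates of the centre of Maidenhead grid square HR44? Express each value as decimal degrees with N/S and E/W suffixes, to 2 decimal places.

84.50° N, 31.00° W

Field H=7, R=17: +7·20° lon, +17·10° lat → SW at lon -40°, lat 80°.
Square 4, 4: +4·2° lon, +4·1° lat → SW at lon -32°, lat 84°.
Cell spans 2° lon × 1° lat. Centre is SW corner plus half of each.
latitude 84.50° N, longitude 31.00° W.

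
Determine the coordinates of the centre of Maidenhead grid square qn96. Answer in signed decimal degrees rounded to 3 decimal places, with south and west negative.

46.500, 159.000

Field Q=16, N=13: +16·20° lon, +13·10° lat → SW at lon 140°, lat 40°.
Square 9, 6: +9·2° lon, +6·1° lat → SW at lon 158°, lat 46°.
Cell spans 2° lon × 1° lat. Centre is SW corner plus half of each.
latitude 46.500, longitude 159.000.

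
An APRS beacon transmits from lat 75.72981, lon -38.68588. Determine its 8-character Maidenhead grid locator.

HQ05pr75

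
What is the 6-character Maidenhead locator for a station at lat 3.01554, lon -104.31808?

Shift to the Maidenhead origin (180°W, 90°S): lon 75.6819, lat 93.0155.
Field: lon ⌊75.6819/20⌋ = 3 → D; lat ⌊93.0155/10⌋ = 9 → J.
Square: lon ⌊15.6819/2⌋ = 7; lat ⌊3.0155/1⌋ = 3.
Subsquare: lon ⌊1.6819/0.0833333⌋ = 20 → u; lat ⌊0.0155/0.0416667⌋ = 0 → a.

DJ73ua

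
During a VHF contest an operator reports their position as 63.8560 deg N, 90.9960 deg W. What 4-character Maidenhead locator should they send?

Shift to the Maidenhead origin (180°W, 90°S): lon 89.00, lat 153.86.
Field: 89.00/20 → 4 → E, 153.86/10 → 15 → P; chars EP.
Square: 9.00/2 → 4, 3.86/1 → 3; chars 43.

EP43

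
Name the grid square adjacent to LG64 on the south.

LG63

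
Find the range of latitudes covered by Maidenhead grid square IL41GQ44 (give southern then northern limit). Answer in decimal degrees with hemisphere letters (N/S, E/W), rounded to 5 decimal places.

Field I=8, L=11: +8·20° lon, +11·10° lat → SW at lon -20°, lat 20°.
Square 4, 1: +4·2° lon, +1·1° lat → SW at lon -12°, lat 21°.
Subsquare g=6, q=16: +6·0.0833333° lon, +16·0.0416667° lat → SW at lon -11.5°, lat 21.6667°.
Extended square 4, 4: +4·0.00833333° lon, +4·0.00416667° lat → SW at lon -11.4667°, lat 21.6833°.
Cell spans 0.00833333° lon × 0.00416667° lat.
south 21.68333° N, north 21.68750° N.

21.68333° N, 21.68750° N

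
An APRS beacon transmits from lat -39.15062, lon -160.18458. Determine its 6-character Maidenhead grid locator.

Shift to the Maidenhead origin (180°W, 90°S): lon 19.8154, lat 50.8494.
Field: 19.8154/20 → 0 → A, 50.8494/10 → 5 → F; chars AF.
Square: 19.8154/2 → 9, 0.8494/1 → 0; chars 90.
Subsquare: 1.8154/0.0833333 → 21 → v, 0.8494/0.0416667 → 20 → u; chars vu.

AF90vu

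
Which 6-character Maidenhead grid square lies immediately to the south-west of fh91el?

Longitude subsquare e = 4; −1 → 3 = d.
Latitude subsquare l = 11; −1 → 10 = k.

FH91dk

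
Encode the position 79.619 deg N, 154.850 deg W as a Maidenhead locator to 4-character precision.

BQ29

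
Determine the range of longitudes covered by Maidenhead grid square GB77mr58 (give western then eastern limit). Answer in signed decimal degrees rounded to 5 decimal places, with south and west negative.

-44.95833, -44.95000

Field G=6, B=1: +6·20° lon, +1·10° lat → SW at lon -60°, lat -80°.
Square 7, 7: +7·2° lon, +7·1° lat → SW at lon -46°, lat -73°.
Subsquare m=12, r=17: +12·0.0833333° lon, +17·0.0416667° lat → SW at lon -45°, lat -72.2917°.
Extended square 5, 8: +5·0.00833333° lon, +8·0.00416667° lat → SW at lon -44.9583°, lat -72.2583°.
Cell spans 0.00833333° lon × 0.00416667° lat.
west -44.95833, east -44.95000.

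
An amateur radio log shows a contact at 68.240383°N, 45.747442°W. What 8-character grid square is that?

GP78df07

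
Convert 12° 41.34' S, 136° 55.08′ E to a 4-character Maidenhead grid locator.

PH87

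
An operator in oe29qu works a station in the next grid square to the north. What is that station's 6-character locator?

OE29qv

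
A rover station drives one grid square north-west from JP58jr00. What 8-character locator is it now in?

JP58ir91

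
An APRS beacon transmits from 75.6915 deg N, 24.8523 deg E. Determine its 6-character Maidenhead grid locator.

KQ25kq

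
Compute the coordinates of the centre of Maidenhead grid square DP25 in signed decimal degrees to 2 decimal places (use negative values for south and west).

65.50, -115.00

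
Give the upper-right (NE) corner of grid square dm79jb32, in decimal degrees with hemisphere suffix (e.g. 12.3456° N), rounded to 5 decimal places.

39.05417° N, 105.21667° W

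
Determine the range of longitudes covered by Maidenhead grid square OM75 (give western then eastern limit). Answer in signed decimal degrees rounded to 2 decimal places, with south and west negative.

114.00, 116.00

Field O=14, M=12: +14·20° lon, +12·10° lat → SW at lon 100°, lat 30°.
Square 7, 5: +7·2° lon, +5·1° lat → SW at lon 114°, lat 35°.
Cell spans 2° lon × 1° lat.
west 114.00, east 116.00.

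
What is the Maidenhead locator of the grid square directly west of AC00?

RC90

Longitude square 0; −1 → -1, wraps to 9, carry into field.
Longitude field A = 0; −1 → -1, wraps to 17 = R, wrapping around the antimeridian.
The latitude characters are unchanged.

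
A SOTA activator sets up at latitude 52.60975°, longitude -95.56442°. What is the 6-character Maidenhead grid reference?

EO22fo

Add 180° to longitude and 90° to latitude: 84.4356, 142.6097.
Field: 84.4356/20 → 4 → E, 142.6097/10 → 14 → O; chars EO.
Square: 4.4356/2 → 2, 2.6097/1 → 2; chars 22.
Subsquare: 0.4356/0.0833333 → 5 → f, 0.6097/0.0416667 → 14 → o; chars fo.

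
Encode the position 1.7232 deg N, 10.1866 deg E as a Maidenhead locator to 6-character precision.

JJ51cr

Offset from 180°W / 90°S: lon 190.1866°, lat 91.7232°.
Field: lon ⌊190.1866/20⌋ = 9 → J; lat ⌊91.7232/10⌋ = 9 → J.
Square: lon ⌊10.1866/2⌋ = 5; lat ⌊1.7232/1⌋ = 1.
Subsquare: lon ⌊0.1866/0.0833333⌋ = 2 → c; lat ⌊0.7232/0.0416667⌋ = 17 → r.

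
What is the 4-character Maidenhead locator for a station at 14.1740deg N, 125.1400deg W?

Offset from 180°W / 90°S: lon 54.86°, lat 104.17°.
Field: 54.86/20 → 2 → C, 104.17/10 → 10 → K; chars CK.
Square: 14.86/2 → 7, 4.17/1 → 4; chars 74.

CK74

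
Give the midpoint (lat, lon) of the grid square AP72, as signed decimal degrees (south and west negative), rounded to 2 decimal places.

Field A=0, P=15: +0·20° lon, +15·10° lat → SW at lon -180°, lat 60°.
Square 7, 2: +7·2° lon, +2·1° lat → SW at lon -166°, lat 62°.
Cell spans 2° lon × 1° lat. Centre is SW corner plus half of each.
latitude 62.50, longitude -165.00.

62.50, -165.00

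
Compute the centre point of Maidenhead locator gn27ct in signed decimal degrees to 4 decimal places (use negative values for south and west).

47.8125, -55.7917

Field G=6, N=13: +6·20° lon, +13·10° lat → SW at lon -60°, lat 40°.
Square 2, 7: +2·2° lon, +7·1° lat → SW at lon -56°, lat 47°.
Subsquare c=2, t=19: +2·0.0833333° lon, +19·0.0416667° lat → SW at lon -55.8333°, lat 47.7917°.
Cell spans 0.0833333° lon × 0.0416667° lat. Centre is SW corner plus half of each.
latitude 47.8125, longitude -55.7917.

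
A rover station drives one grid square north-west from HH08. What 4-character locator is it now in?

Longitude square 0; −1 → -1, wraps to 9, carry into field.
Longitude field H = 7; −1 → 6 = G.
Latitude square 8; +1 → 9.

GH99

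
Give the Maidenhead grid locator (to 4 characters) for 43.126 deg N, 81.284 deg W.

Add 180° to longitude and 90° to latitude: 98.72, 133.13.
Field: 98.72/20 → 4 → E, 133.13/10 → 13 → N; chars EN.
Square: 18.72/2 → 9, 3.13/1 → 3; chars 93.

EN93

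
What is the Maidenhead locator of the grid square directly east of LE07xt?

Longitude subsquare x = 23; +1 → 24, wraps to 0 = a, carry into square.
Longitude square 0; +1 → 1.
The latitude characters are unchanged.

LE17at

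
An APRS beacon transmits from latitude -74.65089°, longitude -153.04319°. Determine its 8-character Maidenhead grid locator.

Add 180° to longitude and 90° to latitude: 26.95681, 15.34911.
Field (20°×10°, letters A–R): lon ⌊26.95681/20⌋ = 1 → B; lat ⌊15.34911/10⌋ = 1 → B.
Square (2°×1°, digits 0–9): lon ⌊6.95681/2⌋ = 3; lat ⌊5.34911/1⌋ = 5.
Subsquare (5′×2.5′, letters a–x): lon ⌊0.95681/0.0833333⌋ = 11 → l; lat ⌊0.34911/0.0416667⌋ = 8 → i.
Extended square (30″×15″, digits 0–9): lon ⌊0.04014/0.00833333⌋ = 4; lat ⌊0.01578/0.00416667⌋ = 3.

BB35li43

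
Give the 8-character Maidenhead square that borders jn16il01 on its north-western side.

Longitude extended square 0; −1 → -1, wraps to 9, carry into subsquare.
Longitude subsquare i = 8; −1 → 7 = h.
Latitude extended square 1; +1 → 2.

JN16hl92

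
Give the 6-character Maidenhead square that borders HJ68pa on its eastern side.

HJ68qa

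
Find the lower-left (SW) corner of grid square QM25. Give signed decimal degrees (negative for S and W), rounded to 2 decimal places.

35.00, 144.00

Field Q=16, M=12: +16·20° lon, +12·10° lat → SW at lon 140°, lat 30°.
Square 2, 5: +2·2° lon, +5·1° lat → SW at lon 144°, lat 35°.
latitude 35.00, longitude 144.00.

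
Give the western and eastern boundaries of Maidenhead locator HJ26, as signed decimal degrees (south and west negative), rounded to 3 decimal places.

-36.000, -34.000

Field H=7, J=9: +7·20° lon, +9·10° lat → SW at lon -40°, lat 0°.
Square 2, 6: +2·2° lon, +6·1° lat → SW at lon -36°, lat 6°.
Cell spans 2° lon × 1° lat.
west -36.000, east -34.000.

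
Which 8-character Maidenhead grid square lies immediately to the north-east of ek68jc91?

EK68kc02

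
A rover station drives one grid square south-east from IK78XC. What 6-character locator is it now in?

IK88ab

Longitude subsquare x = 23; +1 → 24, wraps to 0 = a, carry into square.
Longitude square 7; +1 → 8.
Latitude subsquare c = 2; −1 → 1 = b.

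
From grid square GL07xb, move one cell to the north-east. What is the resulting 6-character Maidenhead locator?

Longitude subsquare x = 23; +1 → 24, wraps to 0 = a, carry into square.
Longitude square 0; +1 → 1.
Latitude subsquare b = 1; +1 → 2 = c.

GL17ac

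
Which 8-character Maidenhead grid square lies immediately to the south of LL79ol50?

LL79ok59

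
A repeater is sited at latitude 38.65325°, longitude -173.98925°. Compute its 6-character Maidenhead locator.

AM38ap

Add 180° to longitude and 90° to latitude: 6.0108, 128.6533.
Field: lon ⌊6.0108/20⌋ = 0 → A; lat ⌊128.6533/10⌋ = 12 → M.
Square: lon ⌊6.0108/2⌋ = 3; lat ⌊8.6533/1⌋ = 8.
Subsquare: lon ⌊0.0108/0.0833333⌋ = 0 → a; lat ⌊0.6533/0.0416667⌋ = 15 → p.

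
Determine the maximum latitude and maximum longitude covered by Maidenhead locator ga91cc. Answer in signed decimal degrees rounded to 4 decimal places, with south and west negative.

-88.8750, -41.7500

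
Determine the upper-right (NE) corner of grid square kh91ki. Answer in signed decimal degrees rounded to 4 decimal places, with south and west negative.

-18.6250, 38.9167

Field K=10, H=7: +10·20° lon, +7·10° lat → SW at lon 20°, lat -20°.
Square 9, 1: +9·2° lon, +1·1° lat → SW at lon 38°, lat -19°.
Subsquare k=10, i=8: +10·0.0833333° lon, +8·0.0416667° lat → SW at lon 38.8333°, lat -18.6667°.
Cell spans 0.0833333° lon × 0.0416667° lat. NE corner is SW corner plus one full cell.
latitude -18.6250, longitude 38.9167.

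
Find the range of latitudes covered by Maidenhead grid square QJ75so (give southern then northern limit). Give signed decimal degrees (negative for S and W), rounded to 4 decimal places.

5.5833, 5.6250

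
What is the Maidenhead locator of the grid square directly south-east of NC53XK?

Longitude subsquare x = 23; +1 → 24, wraps to 0 = a, carry into square.
Longitude square 5; +1 → 6.
Latitude subsquare k = 10; −1 → 9 = j.

NC63aj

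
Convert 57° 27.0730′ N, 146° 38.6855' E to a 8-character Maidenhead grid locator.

QO37hk78

Offset from 180°W / 90°S: lon 326.64476°, lat 147.45122°.
Field: 326.64476/20 → 16 → Q, 147.45122/10 → 14 → O; chars QO.
Square: 6.64476/2 → 3, 7.45122/1 → 7; chars 37.
Subsquare: 0.64476/0.0833333 → 7 → h, 0.45122/0.0416667 → 10 → k; chars hk.
Extended square: 0.06143/0.00833333 → 7, 0.03455/0.00416667 → 8; chars 78.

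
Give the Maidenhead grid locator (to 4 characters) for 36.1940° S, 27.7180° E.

Add 180° to longitude and 90° to latitude: 207.72, 53.81.
Field (20°×10°, letters A–R): lon ⌊207.72/20⌋ = 10 → K; lat ⌊53.81/10⌋ = 5 → F.
Square (2°×1°, digits 0–9): lon ⌊7.72/2⌋ = 3; lat ⌊3.81/1⌋ = 3.

KF33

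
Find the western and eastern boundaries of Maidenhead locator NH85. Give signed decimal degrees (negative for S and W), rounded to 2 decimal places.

96.00, 98.00

Field N=13, H=7: +13·20° lon, +7·10° lat → SW at lon 80°, lat -20°.
Square 8, 5: +8·2° lon, +5·1° lat → SW at lon 96°, lat -15°.
Cell spans 2° lon × 1° lat.
west 96.00, east 98.00.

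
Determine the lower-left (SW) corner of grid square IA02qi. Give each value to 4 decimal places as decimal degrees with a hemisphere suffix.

87.6667° S, 18.6667° W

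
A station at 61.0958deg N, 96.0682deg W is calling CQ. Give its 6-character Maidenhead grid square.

EP11xc

Add 180° to longitude and 90° to latitude: 83.9318, 151.0958.
Field: lon ⌊83.9318/20⌋ = 4 → E; lat ⌊151.0958/10⌋ = 15 → P.
Square: lon ⌊3.9318/2⌋ = 1; lat ⌊1.0958/1⌋ = 1.
Subsquare: lon ⌊1.9318/0.0833333⌋ = 23 → x; lat ⌊0.0958/0.0416667⌋ = 2 → c.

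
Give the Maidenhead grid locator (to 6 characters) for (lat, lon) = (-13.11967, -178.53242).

AH06rv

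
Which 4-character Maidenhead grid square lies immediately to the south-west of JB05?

Longitude square 0; −1 → -1, wraps to 9, carry into field.
Longitude field J = 9; −1 → 8 = I.
Latitude square 5; −1 → 4.

IB94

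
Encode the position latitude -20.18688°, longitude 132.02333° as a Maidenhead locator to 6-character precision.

PG69at

Offset from 180°W / 90°S: lon 312.0233°, lat 69.8131°.
Field: 312.0233/20 → 15 → P, 69.8131/10 → 6 → G; chars PG.
Square: 12.0233/2 → 6, 9.8131/1 → 9; chars 69.
Subsquare: 0.0233/0.0833333 → 0 → a, 0.8131/0.0416667 → 19 → t; chars at.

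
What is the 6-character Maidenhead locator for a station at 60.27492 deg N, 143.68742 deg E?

QP10ug

Offset from 180°W / 90°S: lon 323.6874°, lat 150.2749°.
Field: 323.6874/20 → 16 → Q, 150.2749/10 → 15 → P; chars QP.
Square: 3.6874/2 → 1, 0.2749/1 → 0; chars 10.
Subsquare: 1.6874/0.0833333 → 20 → u, 0.2749/0.0416667 → 6 → g; chars ug.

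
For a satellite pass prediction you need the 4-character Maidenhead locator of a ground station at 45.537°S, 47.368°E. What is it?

LE34

Shift to the Maidenhead origin (180°W, 90°S): lon 227.37, lat 44.46.
Field: 227.37/20 → 11 → L, 44.46/10 → 4 → E; chars LE.
Square: 7.37/2 → 3, 4.46/1 → 4; chars 34.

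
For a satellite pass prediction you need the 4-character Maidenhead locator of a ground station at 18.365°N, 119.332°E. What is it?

Add 180° to longitude and 90° to latitude: 299.33, 108.36.
Field: lon ⌊299.33/20⌋ = 14 → O; lat ⌊108.36/10⌋ = 10 → K.
Square: lon ⌊19.33/2⌋ = 9; lat ⌊8.36/1⌋ = 8.

OK98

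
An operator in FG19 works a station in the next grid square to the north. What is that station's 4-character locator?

FH10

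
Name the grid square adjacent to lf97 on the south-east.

Longitude square 9; +1 → 10, wraps to 0, carry into field.
Longitude field L = 11; +1 → 12 = M.
Latitude square 7; −1 → 6.

MF06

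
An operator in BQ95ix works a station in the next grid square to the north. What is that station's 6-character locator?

Latitude subsquare x = 23; +1 → 24, wraps to 0 = a, carry into square.
Latitude square 5; +1 → 6.
The longitude characters are unchanged.

BQ96ia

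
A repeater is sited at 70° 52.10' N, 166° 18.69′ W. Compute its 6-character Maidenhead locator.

Add 180° to longitude and 90° to latitude: 13.6885, 160.8683.
Field: 13.6885/20 → 0 → A, 160.8683/10 → 16 → Q; chars AQ.
Square: 13.6885/2 → 6, 0.8683/1 → 0; chars 60.
Subsquare: 1.6885/0.0833333 → 20 → u, 0.8683/0.0416667 → 20 → u; chars uu.

AQ60uu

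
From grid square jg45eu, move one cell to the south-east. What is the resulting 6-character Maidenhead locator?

JG45ft

Longitude subsquare e = 4; +1 → 5 = f.
Latitude subsquare u = 20; −1 → 19 = t.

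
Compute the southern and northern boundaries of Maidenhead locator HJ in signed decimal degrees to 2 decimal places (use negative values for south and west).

0.00, 10.00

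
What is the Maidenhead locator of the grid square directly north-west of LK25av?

Longitude subsquare a = 0; −1 → -1, wraps to 23 = x, carry into square.
Longitude square 2; −1 → 1.
Latitude subsquare v = 21; +1 → 22 = w.

LK15xw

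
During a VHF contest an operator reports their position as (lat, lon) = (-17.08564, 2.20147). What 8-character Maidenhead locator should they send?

Add 180° to longitude and 90° to latitude: 182.20147, 72.91436.
Field (20°×10°, letters A–R): 182.20147/20 → 9 → J, 72.91436/10 → 7 → H; chars JH.
Square (2°×1°, digits 0–9): 2.20147/2 → 1, 2.91436/1 → 2; chars 12.
Subsquare (5′×2.5′, letters a–x): 0.20147/0.0833333 → 2 → c, 0.91436/0.0416667 → 21 → v; chars cv.
Extended square (30″×15″, digits 0–9): 0.03480/0.00833333 → 4, 0.03936/0.00416667 → 9; chars 49.

JH12cv49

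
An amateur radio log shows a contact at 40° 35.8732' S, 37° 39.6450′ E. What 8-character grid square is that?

Add 180° to longitude and 90° to latitude: 217.66075, 49.40211.
Field: lon ⌊217.66075/20⌋ = 10 → K; lat ⌊49.40211/10⌋ = 4 → E.
Square: lon ⌊17.66075/2⌋ = 8; lat ⌊9.40211/1⌋ = 9.
Subsquare: lon ⌊1.66075/0.0833333⌋ = 19 → t; lat ⌊0.40211/0.0416667⌋ = 9 → j.
Extended square: lon ⌊0.07742/0.00833333⌋ = 9; lat ⌊0.02711/0.00416667⌋ = 6.

KE89tj96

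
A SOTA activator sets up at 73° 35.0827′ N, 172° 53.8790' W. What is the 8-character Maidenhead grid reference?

AQ33no20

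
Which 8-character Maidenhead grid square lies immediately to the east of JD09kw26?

Longitude extended square 2; +1 → 3.
The latitude characters are unchanged.

JD09kw36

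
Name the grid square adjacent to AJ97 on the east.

Longitude square 9; +1 → 10, wraps to 0, carry into field.
Longitude field A = 0; +1 → 1 = B.
The latitude characters are unchanged.

BJ07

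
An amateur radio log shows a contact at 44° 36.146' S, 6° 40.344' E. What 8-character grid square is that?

Offset from 180°W / 90°S: lon 186.67240°, lat 45.39757°.
Field: lon ⌊186.67240/20⌋ = 9 → J; lat ⌊45.39757/10⌋ = 4 → E.
Square: lon ⌊6.67240/2⌋ = 3; lat ⌊5.39757/1⌋ = 5.
Subsquare: lon ⌊0.67240/0.0833333⌋ = 8 → i; lat ⌊0.39757/0.0416667⌋ = 9 → j.
Extended square: lon ⌊0.00573/0.00833333⌋ = 0; lat ⌊0.02257/0.00416667⌋ = 5.

JE35ij05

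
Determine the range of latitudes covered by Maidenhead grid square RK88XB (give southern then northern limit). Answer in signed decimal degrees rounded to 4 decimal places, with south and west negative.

18.0417, 18.0833

Field R=17, K=10: +17·20° lon, +10·10° lat → SW at lon 160°, lat 10°.
Square 8, 8: +8·2° lon, +8·1° lat → SW at lon 176°, lat 18°.
Subsquare x=23, b=1: +23·0.0833333° lon, +1·0.0416667° lat → SW at lon 177.917°, lat 18.0417°.
Cell spans 0.0833333° lon × 0.0416667° lat.
south 18.0417, north 18.0833.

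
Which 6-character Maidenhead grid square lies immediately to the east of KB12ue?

Longitude subsquare u = 20; +1 → 21 = v.
The latitude characters are unchanged.

KB12ve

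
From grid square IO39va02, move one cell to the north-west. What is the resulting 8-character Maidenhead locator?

Longitude extended square 0; −1 → -1, wraps to 9, carry into subsquare.
Longitude subsquare v = 21; −1 → 20 = u.
Latitude extended square 2; +1 → 3.

IO39ua93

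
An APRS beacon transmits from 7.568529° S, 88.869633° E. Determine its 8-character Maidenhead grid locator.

NI42kk43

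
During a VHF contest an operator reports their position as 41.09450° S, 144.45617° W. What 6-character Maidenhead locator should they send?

BE78sv

Add 180° to longitude and 90° to latitude: 35.5438, 48.9055.
Field: 35.5438/20 → 1 → B, 48.9055/10 → 4 → E; chars BE.
Square: 15.5438/2 → 7, 8.9055/1 → 8; chars 78.
Subsquare: 1.5438/0.0833333 → 18 → s, 0.9055/0.0416667 → 21 → v; chars sv.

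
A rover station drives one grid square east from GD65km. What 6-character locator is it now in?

GD65lm

Longitude subsquare k = 10; +1 → 11 = l.
The latitude characters are unchanged.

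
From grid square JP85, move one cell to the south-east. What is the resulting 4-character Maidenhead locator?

JP94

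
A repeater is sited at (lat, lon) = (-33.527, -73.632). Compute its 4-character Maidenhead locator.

Offset from 180°W / 90°S: lon 106.37°, lat 56.47°.
Field: 106.37/20 → 5 → F, 56.47/10 → 5 → F; chars FF.
Square: 6.37/2 → 3, 6.47/1 → 6; chars 36.

FF36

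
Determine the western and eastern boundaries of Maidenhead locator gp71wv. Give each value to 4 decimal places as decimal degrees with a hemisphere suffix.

44.1667° W, 44.0833° W

Field G=6, P=15: +6·20° lon, +15·10° lat → SW at lon -60°, lat 60°.
Square 7, 1: +7·2° lon, +1·1° lat → SW at lon -46°, lat 61°.
Subsquare w=22, v=21: +22·0.0833333° lon, +21·0.0416667° lat → SW at lon -44.1667°, lat 61.875°.
Cell spans 0.0833333° lon × 0.0416667° lat.
west 44.1667° W, east 44.0833° W.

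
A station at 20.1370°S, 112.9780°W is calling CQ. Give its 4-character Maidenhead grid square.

Offset from 180°W / 90°S: lon 67.02°, lat 69.86°.
Field: lon ⌊67.02/20⌋ = 3 → D; lat ⌊69.86/10⌋ = 6 → G.
Square: lon ⌊7.02/2⌋ = 3; lat ⌊9.86/1⌋ = 9.

DG39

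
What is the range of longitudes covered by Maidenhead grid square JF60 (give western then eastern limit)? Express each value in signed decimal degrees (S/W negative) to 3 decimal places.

12.000, 14.000

Field J=9, F=5: +9·20° lon, +5·10° lat → SW at lon 0°, lat -40°.
Square 6, 0: +6·2° lon, +0·1° lat → SW at lon 12°, lat -40°.
Cell spans 2° lon × 1° lat.
west 12.000, east 14.000.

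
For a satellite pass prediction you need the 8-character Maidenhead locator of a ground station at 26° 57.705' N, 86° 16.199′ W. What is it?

Add 180° to longitude and 90° to latitude: 93.73002, 116.96175.
Field (20°×10°, letters A–R): 93.73002/20 → 4 → E, 116.96175/10 → 11 → L; chars EL.
Square (2°×1°, digits 0–9): 13.73002/2 → 6, 6.96175/1 → 6; chars 66.
Subsquare (5′×2.5′, letters a–x): 1.73002/0.0833333 → 20 → u, 0.96175/0.0416667 → 23 → x; chars ux.
Extended square (30″×15″, digits 0–9): 0.06335/0.00833333 → 7, 0.00342/0.00416667 → 0; chars 70.

EL66ux70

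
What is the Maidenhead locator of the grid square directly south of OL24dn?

OL24dm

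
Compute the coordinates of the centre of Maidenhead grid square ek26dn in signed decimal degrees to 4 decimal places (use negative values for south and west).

16.5625, -95.7083

Field E=4, K=10: +4·20° lon, +10·10° lat → SW at lon -100°, lat 10°.
Square 2, 6: +2·2° lon, +6·1° lat → SW at lon -96°, lat 16°.
Subsquare d=3, n=13: +3·0.0833333° lon, +13·0.0416667° lat → SW at lon -95.75°, lat 16.5417°.
Cell spans 0.0833333° lon × 0.0416667° lat. Centre is SW corner plus half of each.
latitude 16.5625, longitude -95.7083.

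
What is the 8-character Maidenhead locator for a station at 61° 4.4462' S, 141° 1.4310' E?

Offset from 180°W / 90°S: lon 321.02385°, lat 28.92590°.
Field: lon ⌊321.02385/20⌋ = 16 → Q; lat ⌊28.92590/10⌋ = 2 → C.
Square: lon ⌊1.02385/2⌋ = 0; lat ⌊8.92590/1⌋ = 8.
Subsquare: lon ⌊1.02385/0.0833333⌋ = 12 → m; lat ⌊0.92590/0.0416667⌋ = 22 → w.
Extended square: lon ⌊0.02385/0.00833333⌋ = 2; lat ⌊0.00923/0.00416667⌋ = 2.

QC08mw22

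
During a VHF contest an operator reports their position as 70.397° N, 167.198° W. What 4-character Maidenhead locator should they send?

AQ60

Add 180° to longitude and 90° to latitude: 12.80, 160.40.
Field (20°×10°, letters A–R): 12.80/20 → 0 → A, 160.40/10 → 16 → Q; chars AQ.
Square (2°×1°, digits 0–9): 12.80/2 → 6, 0.40/1 → 0; chars 60.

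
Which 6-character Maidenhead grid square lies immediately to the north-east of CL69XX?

Longitude subsquare x = 23; +1 → 24, wraps to 0 = a, carry into square.
Longitude square 6; +1 → 7.
Latitude subsquare x = 23; +1 → 24, wraps to 0 = a, carry into square.
Latitude square 9; +1 → 10, wraps to 0, carry into field.
Latitude field L = 11; +1 → 12 = M.

CM70aa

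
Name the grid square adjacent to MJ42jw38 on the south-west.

Longitude extended square 3; −1 → 2.
Latitude extended square 8; −1 → 7.

MJ42jw27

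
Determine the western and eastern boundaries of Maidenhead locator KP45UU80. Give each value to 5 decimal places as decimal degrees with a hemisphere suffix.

29.73333° E, 29.74167° E

Field K=10, P=15: +10·20° lon, +15·10° lat → SW at lon 20°, lat 60°.
Square 4, 5: +4·2° lon, +5·1° lat → SW at lon 28°, lat 65°.
Subsquare u=20, u=20: +20·0.0833333° lon, +20·0.0416667° lat → SW at lon 29.6667°, lat 65.8333°.
Extended square 8, 0: +8·0.00833333° lon, +0·0.00416667° lat → SW at lon 29.7333°, lat 65.8333°.
Cell spans 0.00833333° lon × 0.00416667° lat.
west 29.73333° E, east 29.74167° E.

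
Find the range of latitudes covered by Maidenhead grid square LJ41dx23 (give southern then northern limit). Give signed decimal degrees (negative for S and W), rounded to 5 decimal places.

Field L=11, J=9: +11·20° lon, +9·10° lat → SW at lon 40°, lat 0°.
Square 4, 1: +4·2° lon, +1·1° lat → SW at lon 48°, lat 1°.
Subsquare d=3, x=23: +3·0.0833333° lon, +23·0.0416667° lat → SW at lon 48.25°, lat 1.95833°.
Extended square 2, 3: +2·0.00833333° lon, +3·0.00416667° lat → SW at lon 48.2667°, lat 1.97083°.
Cell spans 0.00833333° lon × 0.00416667° lat.
south 1.97083, north 1.97500.

1.97083, 1.97500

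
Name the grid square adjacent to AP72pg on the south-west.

Longitude subsquare p = 15; −1 → 14 = o.
Latitude subsquare g = 6; −1 → 5 = f.

AP72of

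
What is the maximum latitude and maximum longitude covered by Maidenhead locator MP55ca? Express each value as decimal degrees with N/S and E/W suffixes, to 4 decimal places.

65.0417° N, 70.2500° E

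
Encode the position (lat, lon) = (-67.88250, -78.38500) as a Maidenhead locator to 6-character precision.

FC02tc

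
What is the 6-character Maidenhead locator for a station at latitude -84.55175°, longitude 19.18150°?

Shift to the Maidenhead origin (180°W, 90°S): lon 199.1815, lat 5.4483.
Field (20°×10°, letters A–R): lon ⌊199.1815/20⌋ = 9 → J; lat ⌊5.4483/10⌋ = 0 → A.
Square (2°×1°, digits 0–9): lon ⌊19.1815/2⌋ = 9; lat ⌊5.4483/1⌋ = 5.
Subsquare (5′×2.5′, letters a–x): lon ⌊1.1815/0.0833333⌋ = 14 → o; lat ⌊0.4483/0.0416667⌋ = 10 → k.

JA95ok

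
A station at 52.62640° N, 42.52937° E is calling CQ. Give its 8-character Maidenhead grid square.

Shift to the Maidenhead origin (180°W, 90°S): lon 222.52937, lat 142.62640.
Field: 222.52937/20 → 11 → L, 142.62640/10 → 14 → O; chars LO.
Square: 2.52937/2 → 1, 2.62640/1 → 2; chars 12.
Subsquare: 0.52937/0.0833333 → 6 → g, 0.62640/0.0416667 → 15 → p; chars gp.
Extended square: 0.02937/0.00833333 → 3, 0.00140/0.00416667 → 0; chars 30.

LO12gp30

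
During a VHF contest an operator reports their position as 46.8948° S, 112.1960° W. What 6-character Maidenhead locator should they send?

DE33vc

Shift to the Maidenhead origin (180°W, 90°S): lon 67.8040, lat 43.1052.
Field: lon ⌊67.8040/20⌋ = 3 → D; lat ⌊43.1052/10⌋ = 4 → E.
Square: lon ⌊7.8040/2⌋ = 3; lat ⌊3.1052/1⌋ = 3.
Subsquare: lon ⌊1.8040/0.0833333⌋ = 21 → v; lat ⌊0.1052/0.0416667⌋ = 2 → c.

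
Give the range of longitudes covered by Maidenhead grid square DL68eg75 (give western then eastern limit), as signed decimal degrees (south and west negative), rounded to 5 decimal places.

-107.60833, -107.60000

Field D=3, L=11: +3·20° lon, +11·10° lat → SW at lon -120°, lat 20°.
Square 6, 8: +6·2° lon, +8·1° lat → SW at lon -108°, lat 28°.
Subsquare e=4, g=6: +4·0.0833333° lon, +6·0.0416667° lat → SW at lon -107.667°, lat 28.25°.
Extended square 7, 5: +7·0.00833333° lon, +5·0.00416667° lat → SW at lon -107.608°, lat 28.2708°.
Cell spans 0.00833333° lon × 0.00416667° lat.
west -107.60833, east -107.60000.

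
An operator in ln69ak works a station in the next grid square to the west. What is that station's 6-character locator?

Longitude subsquare a = 0; −1 → -1, wraps to 23 = x, carry into square.
Longitude square 6; −1 → 5.
The latitude characters are unchanged.

LN59xk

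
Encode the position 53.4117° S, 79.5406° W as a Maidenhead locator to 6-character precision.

FD06fo

Add 180° to longitude and 90° to latitude: 100.4594, 36.5883.
Field (20°×10°, letters A–R): lon ⌊100.4594/20⌋ = 5 → F; lat ⌊36.5883/10⌋ = 3 → D.
Square (2°×1°, digits 0–9): lon ⌊0.4594/2⌋ = 0; lat ⌊6.5883/1⌋ = 6.
Subsquare (5′×2.5′, letters a–x): lon ⌊0.4594/0.0833333⌋ = 5 → f; lat ⌊0.5883/0.0416667⌋ = 14 → o.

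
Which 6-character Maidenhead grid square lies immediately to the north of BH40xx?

BH41xa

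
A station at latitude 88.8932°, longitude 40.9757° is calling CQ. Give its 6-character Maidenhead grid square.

LR08lv

Add 180° to longitude and 90° to latitude: 220.9757, 178.8932.
Field: lon ⌊220.9757/20⌋ = 11 → L; lat ⌊178.8932/10⌋ = 17 → R.
Square: lon ⌊0.9757/2⌋ = 0; lat ⌊8.8932/1⌋ = 8.
Subsquare: lon ⌊0.9757/0.0833333⌋ = 11 → l; lat ⌊0.8932/0.0416667⌋ = 21 → v.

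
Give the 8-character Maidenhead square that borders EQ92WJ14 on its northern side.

Latitude extended square 4; +1 → 5.
The longitude characters are unchanged.

EQ92wj15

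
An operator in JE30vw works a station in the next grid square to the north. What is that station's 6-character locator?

Latitude subsquare w = 22; +1 → 23 = x.
The longitude characters are unchanged.

JE30vx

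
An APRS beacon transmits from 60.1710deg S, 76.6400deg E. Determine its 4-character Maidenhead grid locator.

Offset from 180°W / 90°S: lon 256.64°, lat 29.83°.
Field: 256.64/20 → 12 → M, 29.83/10 → 2 → C; chars MC.
Square: 16.64/2 → 8, 9.83/1 → 9; chars 89.

MC89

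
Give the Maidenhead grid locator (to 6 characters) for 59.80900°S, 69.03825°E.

MD40me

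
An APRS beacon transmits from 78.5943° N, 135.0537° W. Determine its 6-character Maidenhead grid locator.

CQ28lo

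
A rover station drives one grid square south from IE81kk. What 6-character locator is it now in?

IE81kj

Latitude subsquare k = 10; −1 → 9 = j.
The longitude characters are unchanged.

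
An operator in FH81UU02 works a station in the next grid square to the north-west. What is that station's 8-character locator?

FH81tu93

Longitude extended square 0; −1 → -1, wraps to 9, carry into subsquare.
Longitude subsquare u = 20; −1 → 19 = t.
Latitude extended square 2; +1 → 3.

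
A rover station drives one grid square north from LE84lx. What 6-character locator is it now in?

Latitude subsquare x = 23; +1 → 24, wraps to 0 = a, carry into square.
Latitude square 4; +1 → 5.
The longitude characters are unchanged.

LE85la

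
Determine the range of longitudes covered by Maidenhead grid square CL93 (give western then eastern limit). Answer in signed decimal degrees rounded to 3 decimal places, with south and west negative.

Field C=2, L=11: +2·20° lon, +11·10° lat → SW at lon -140°, lat 20°.
Square 9, 3: +9·2° lon, +3·1° lat → SW at lon -122°, lat 23°.
Cell spans 2° lon × 1° lat.
west -122.000, east -120.000.

-122.000, -120.000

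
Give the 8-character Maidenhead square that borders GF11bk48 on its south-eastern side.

GF11bk57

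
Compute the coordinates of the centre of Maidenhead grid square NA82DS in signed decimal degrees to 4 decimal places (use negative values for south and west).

Field N=13, A=0: +13·20° lon, +0·10° lat → SW at lon 80°, lat -90°.
Square 8, 2: +8·2° lon, +2·1° lat → SW at lon 96°, lat -88°.
Subsquare d=3, s=18: +3·0.0833333° lon, +18·0.0416667° lat → SW at lon 96.25°, lat -87.25°.
Cell spans 0.0833333° lon × 0.0416667° lat. Centre is SW corner plus half of each.
latitude -87.2292, longitude 96.2917.

-87.2292, 96.2917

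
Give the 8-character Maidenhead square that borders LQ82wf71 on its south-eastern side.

Longitude extended square 7; +1 → 8.
Latitude extended square 1; −1 → 0.

LQ82wf80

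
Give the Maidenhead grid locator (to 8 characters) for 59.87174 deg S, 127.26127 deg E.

Add 180° to longitude and 90° to latitude: 307.26127, 30.12826.
Field: lon ⌊307.26127/20⌋ = 15 → P; lat ⌊30.12826/10⌋ = 3 → D.
Square: lon ⌊7.26127/2⌋ = 3; lat ⌊0.12826/1⌋ = 0.
Subsquare: lon ⌊1.26127/0.0833333⌋ = 15 → p; lat ⌊0.12826/0.0416667⌋ = 3 → d.
Extended square: lon ⌊0.01127/0.00833333⌋ = 1; lat ⌊0.00326/0.00416667⌋ = 0.

PD30pd10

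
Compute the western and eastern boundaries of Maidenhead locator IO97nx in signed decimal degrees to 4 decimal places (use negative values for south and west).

Field I=8, O=14: +8·20° lon, +14·10° lat → SW at lon -20°, lat 50°.
Square 9, 7: +9·2° lon, +7·1° lat → SW at lon -2°, lat 57°.
Subsquare n=13, x=23: +13·0.0833333° lon, +23·0.0416667° lat → SW at lon -0.916667°, lat 57.9583°.
Cell spans 0.0833333° lon × 0.0416667° lat.
west -0.9167, east -0.8333.

-0.9167, -0.8333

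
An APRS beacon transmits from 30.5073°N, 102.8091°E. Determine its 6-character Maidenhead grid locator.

OM10jm

Add 180° to longitude and 90° to latitude: 282.8091, 120.5073.
Field (20°×10°, letters A–R): 282.8091/20 → 14 → O, 120.5073/10 → 12 → M; chars OM.
Square (2°×1°, digits 0–9): 2.8091/2 → 1, 0.5073/1 → 0; chars 10.
Subsquare (5′×2.5′, letters a–x): 0.8091/0.0833333 → 9 → j, 0.5073/0.0416667 → 12 → m; chars jm.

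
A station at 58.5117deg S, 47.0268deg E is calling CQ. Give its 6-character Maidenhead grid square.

LD31ml

Shift to the Maidenhead origin (180°W, 90°S): lon 227.0268, lat 31.4883.
Field: 227.0268/20 → 11 → L, 31.4883/10 → 3 → D; chars LD.
Square: 7.0268/2 → 3, 1.4883/1 → 1; chars 31.
Subsquare: 1.0268/0.0833333 → 12 → m, 0.4883/0.0416667 → 11 → l; chars ml.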